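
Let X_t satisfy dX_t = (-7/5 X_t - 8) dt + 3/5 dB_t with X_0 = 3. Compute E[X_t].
E[X_t] = -40/7 + 61*exp(-7*t/5)/7

Taking expectations and using E[dB_t] = 0, the mean m(t) = E[X_t] satisfies the ODE m'(t) = a m(t) + b with m(0) = x_0. With a = -7/5, b = -8, x_0 = 3, the solution is
  m(t) = x_0 * exp(a t) + (b/a) * (exp(a t) - 1)
       = 3 * exp((-7/5) t) + ((-8)/(-7/5)) * (exp((-7/5) t) - 1)
       = -40/7 + 61*exp(-7*t/5)/7.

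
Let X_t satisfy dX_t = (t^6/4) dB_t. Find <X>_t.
<X>_t = t^13/208

For an Itô process dX_t = a(t) dt + b(t) dB_t, the quadratic variation is <X>_t = int_0^t b(s)^2 ds (the drift term does not contribute). Here b(s) = s^6/4, so
  b(s)^2 = s^12/16.
Integrating from 0 to t:
  <X>_t = int_0^t (s^12/16) ds = t^13/208.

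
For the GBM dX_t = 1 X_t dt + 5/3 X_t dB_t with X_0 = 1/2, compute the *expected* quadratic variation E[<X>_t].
E[<X>_t] = 25*exp(43*t/9)/172 - 25/172

<X>_t = int_0^t ((5/3) * X_s)^2 ds. Taking expectation inside the integral: E[<X>_t] = (5/3)^2 * int_0^t E[X_s^2] ds. For GBM, E[X_s^2] = x_0^2 * exp((2 mu + sigma^2) s). Integrating:
  E[<X>_t] = (5/3)^2 * (1/2)^2 * (exp((2*1 + (5/3)^2) t) - 1) / (2*1 + (5/3)^2)
           = (5/3)^2 * (1/2)^2 * (exp((43/9) t) - 1) / (43/9) = 25*exp(43*t/9)/172 - 25/172.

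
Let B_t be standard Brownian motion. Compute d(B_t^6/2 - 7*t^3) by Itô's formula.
d(B_t^6/2 - 7*t^3) = (15*B_t^4/2 - 21*t^2) dt + (3*B_t^5) dB_t

Itô's formula for f(t, x): d f(t, B_t) = (f_t + (1/2) f_xx) dt + f_x dB_t. Compute partials of f(t, x) = -7*t^3 + x^6/2:
  f_t(t,x)  = -21*t^2
  f_x(t,x)  = 3*x^5
  f_xx(t,x) = 15*x^4
Assemble drift = f_t + (1/2) f_xx = -21*t^2 + 15*x^4/2 and diffusion = f_x = 3*x^5. Substituting x = B_t:
  d(B_t^6/2 - 7*t^3) = (15*B_t^4/2 - 21*t^2) dt + (3*B_t^5) dB_t.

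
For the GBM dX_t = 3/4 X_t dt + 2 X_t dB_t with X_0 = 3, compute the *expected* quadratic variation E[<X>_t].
E[<X>_t] = 72*exp(11*t/2)/11 - 72/11

<X>_t = int_0^t (2 * X_s)^2 ds. Taking expectation inside the integral: E[<X>_t] = 2^2 * int_0^t E[X_s^2] ds. For GBM, E[X_s^2] = x_0^2 * exp((2 mu + sigma^2) s). Integrating:
  E[<X>_t] = 2^2 * 3^2 * (exp((2*(3/4) + 2^2) t) - 1) / (2*(3/4) + 2^2)
           = 2^2 * 3^2 * (exp((11/2) t) - 1) / (11/2) = 72*exp(11*t/2)/11 - 72/11.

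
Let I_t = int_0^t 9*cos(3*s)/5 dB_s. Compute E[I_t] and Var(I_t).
E[I_t] = 0; Var(I_t) = 81*t/50 + 27*sin(6*t)/100

The Itô integral of a deterministic integrand f(s) has mean 0 because each increment f(s) * (B_{s+ds} - B_s) has mean 0. By the Itô isometry:
  Var( int_0^t f(s) dB_s ) = E[ (int_0^t f(s) dB_s)^2 ] = int_0^t f(s)^2 ds.
Here f(s) = 9*cos(3*s)/5, so f(s)^2 = 81*cos(3*s)^2/25. Integrate:
  int_0^t (81*cos(3*s)^2/25) ds = 81*t/50 + 27*sin(6*t)/100.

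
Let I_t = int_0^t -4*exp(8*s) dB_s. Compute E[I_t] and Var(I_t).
E[I_t] = 0; Var(I_t) = exp(16*t) - 1

The Itô integral of a deterministic integrand f(s) has mean 0 because each increment f(s) * (B_{s+ds} - B_s) has mean 0. By the Itô isometry:
  Var( int_0^t f(s) dB_s ) = E[ (int_0^t f(s) dB_s)^2 ] = int_0^t f(s)^2 ds.
Here f(s) = -4*exp(8*s), so f(s)^2 = 16*exp(16*s). Integrate:
  int_0^t (16*exp(16*s)) ds = exp(16*t) - 1.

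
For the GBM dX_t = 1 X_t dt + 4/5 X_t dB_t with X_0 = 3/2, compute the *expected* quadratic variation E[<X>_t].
E[<X>_t] = 6*exp(66*t/25)/11 - 6/11

<X>_t = int_0^t ((4/5) * X_s)^2 ds. Taking expectation inside the integral: E[<X>_t] = (4/5)^2 * int_0^t E[X_s^2] ds. For GBM, E[X_s^2] = x_0^2 * exp((2 mu + sigma^2) s). Integrating:
  E[<X>_t] = (4/5)^2 * (3/2)^2 * (exp((2*1 + (4/5)^2) t) - 1) / (2*1 + (4/5)^2)
           = (4/5)^2 * (3/2)^2 * (exp((66/25) t) - 1) / (66/25) = 6*exp(66*t/25)/11 - 6/11.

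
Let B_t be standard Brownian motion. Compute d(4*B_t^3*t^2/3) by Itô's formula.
d(4*B_t^3*t^2/3) = (4*B_t*t*(2*B_t^2 + 3*t)/3) dt + (4*B_t^2*t^2) dB_t

Itô's formula for f(t, x): d f(t, B_t) = (f_t + (1/2) f_xx) dt + f_x dB_t. Compute partials of f(t, x) = 4*t^2*x^3/3:
  f_t(t,x)  = 8*t*x^3/3
  f_x(t,x)  = 4*t^2*x^2
  f_xx(t,x) = 8*t^2*x
Assemble drift = f_t + (1/2) f_xx = 4*t*x*(3*t + 2*x^2)/3 and diffusion = f_x = 4*t^2*x^2. Substituting x = B_t:
  d(4*B_t^3*t^2/3) = (4*B_t*t*(2*B_t^2 + 3*t)/3) dt + (4*B_t^2*t^2) dB_t.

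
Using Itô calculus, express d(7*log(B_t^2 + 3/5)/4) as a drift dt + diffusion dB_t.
d(7*log(B_t^2 + 3/5)/4) = (35*(3 - 5*B_t^2)/(4*(5*B_t^2 + 3)^2)) dt + (35*B_t/(2*(5*B_t^2 + 3))) dB_t

Itô's formula for f(B_t) gives d f(B_t) = f'(B_t) dB_t + (1/2) f''(B_t) dt. Compute derivatives of f(x) = 7*log(x^2 + 3/5)/4:
  f'(x)  = 35*x/(2*(5*x^2 + 3))
  f''(x) = 35*(3 - 5*x^2)/(2*(5*x^2 + 3)^2)
Substitute x = B_t and multiply the f'' term by 1/2:
  drift     = (1/2) * (35*(3 - 5*x^2)/(2*(5*x^2 + 3)^2)) evaluated at B_t = 35*(3 - 5*B_t^2)/(4*(5*B_t^2 + 3)^2)
  diffusion = (35*x/(2*(5*x^2 + 3))) evaluated at B_t = 35*B_t/(2*(5*B_t^2 + 3))
Therefore d(7*log(B_t^2 + 3/5)/4) = (35*(3 - 5*B_t^2)/(4*(5*B_t^2 + 3)^2)) dt + (35*B_t/(2*(5*B_t^2 + 3))) dB_t.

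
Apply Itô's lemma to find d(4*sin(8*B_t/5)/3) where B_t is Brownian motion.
d(4*sin(8*B_t/5)/3) = (-128*sin(8*B_t/5)/75) dt + (32*cos(8*B_t/5)/15) dB_t

Itô's formula for f(B_t) gives d f(B_t) = f'(B_t) dB_t + (1/2) f''(B_t) dt. Compute derivatives of f(x) = 4*sin(8*x/5)/3:
  f'(x)  = 32*cos(8*x/5)/15
  f''(x) = -256*sin(8*x/5)/75
Substitute x = B_t and multiply the f'' term by 1/2:
  drift     = (1/2) * (-256*sin(8*x/5)/75) evaluated at B_t = -128*sin(8*B_t/5)/75
  diffusion = (32*cos(8*x/5)/15) evaluated at B_t = 32*cos(8*B_t/5)/15
Therefore d(4*sin(8*B_t/5)/3) = (-128*sin(8*B_t/5)/75) dt + (32*cos(8*B_t/5)/15) dB_t.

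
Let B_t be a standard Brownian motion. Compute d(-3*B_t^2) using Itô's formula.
d(-3*B_t^2) = (-3) dt + (-6*B_t) dB_t

Itô's formula for f(B_t) gives d f(B_t) = f'(B_t) dB_t + (1/2) f''(B_t) dt. Compute derivatives of f(x) = -3*x^2:
  f'(x)  = -6*x
  f''(x) = -6
Substitute x = B_t and multiply the f'' term by 1/2:
  drift     = (1/2) * (-6) evaluated at B_t = -3
  diffusion = (-6*x) evaluated at B_t = -6*B_t
Therefore d(-3*B_t^2) = (-3) dt + (-6*B_t) dB_t.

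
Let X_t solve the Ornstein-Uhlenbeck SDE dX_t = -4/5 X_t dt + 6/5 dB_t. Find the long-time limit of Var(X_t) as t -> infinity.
lim Var(X_t) = 9/10

The OU SDE dX = -theta X dt + sigma dB admits the integrating factor exp(theta t): d(exp(theta t) X_t) = sigma exp(theta t) dB_t. Integrating from 0 to t gives X_t = x_0 * exp(-theta t) + sigma * int_0^t exp(-theta (t-s)) dB_s for any initial x_0. The Itô integral has variance (by the Itô isometry) sigma^2 * int_0^t exp(-2 theta (t - s)) ds = sigma^2 * (1 - exp(-2 theta t)) / (2 theta), independent of x_0.
With theta = 4/5, sigma = 6/5:
  Var(X_t) = (6/5)^2 * (1 - exp(-2*4/5 t)) / (2 * 4/5) = 9/10 - 9*exp(-8*t/5)/10.
As t -> infinity, exp(-2*4/5 t) -> 0, so the stationary variance is sigma^2 / (2 theta) = 9/10.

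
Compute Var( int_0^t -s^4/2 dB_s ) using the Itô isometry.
Var = t^9/36

The Itô integral of a deterministic integrand f(s) has mean 0 because each increment f(s) * (B_{s+ds} - B_s) has mean 0. By the Itô isometry:
  Var( int_0^t f(s) dB_s ) = E[ (int_0^t f(s) dB_s)^2 ] = int_0^t f(s)^2 ds.
Here f(s) = -s^4/2, so f(s)^2 = s^8/4. Integrate:
  int_0^t (s^8/4) ds = t^9/36.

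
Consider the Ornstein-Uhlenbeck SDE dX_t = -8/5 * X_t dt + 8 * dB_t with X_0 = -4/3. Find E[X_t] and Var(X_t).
E[X_t] = -4*exp(-8*t/5)/3; Var(X_t) = 20 - 20*exp(-16*t/5)

The OU SDE dX = -theta X dt + sigma dB admits the integrating factor exp(theta t): d(exp(theta t) X_t) = sigma exp(theta t) dB_t. Integrating from 0 to t:
  X_t = x_0 * exp(-theta t) + sigma * int_0^t exp(-theta (t-s)) dB_s.
The Itô integral has mean 0 and (by the Itô isometry) variance sigma^2 * int_0^t exp(-2 theta (t - s)) ds = sigma^2 * (1 - exp(-2 theta t)) / (2 theta).
With theta = 8/5, sigma = 8, x_0 = -4/3:
  E[X_t] = -4/3 * exp(-8/5 t) = -4*exp(-8*t/5)/3
  Var(X_t) = (8)^2 * (1 - exp(-2*8/5 t)) / (2 * 8/5) = 20 - 20*exp(-16*t/5).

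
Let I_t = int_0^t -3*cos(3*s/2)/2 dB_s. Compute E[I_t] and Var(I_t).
E[I_t] = 0; Var(I_t) = 9*t/8 + 3*sin(3*t)/8

The Itô integral of a deterministic integrand f(s) has mean 0 because each increment f(s) * (B_{s+ds} - B_s) has mean 0. By the Itô isometry:
  Var( int_0^t f(s) dB_s ) = E[ (int_0^t f(s) dB_s)^2 ] = int_0^t f(s)^2 ds.
Here f(s) = -3*cos(3*s/2)/2, so f(s)^2 = 9*cos(3*s/2)^2/4. Integrate:
  int_0^t (9*cos(3*s/2)^2/4) ds = 9*t/8 + 3*sin(3*t)/8.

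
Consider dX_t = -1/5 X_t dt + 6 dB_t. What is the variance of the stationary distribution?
lim Var(X_t) = 90

The OU SDE dX = -theta X dt + sigma dB admits the integrating factor exp(theta t): d(exp(theta t) X_t) = sigma exp(theta t) dB_t. Integrating from 0 to t gives X_t = x_0 * exp(-theta t) + sigma * int_0^t exp(-theta (t-s)) dB_s for any initial x_0. The Itô integral has variance (by the Itô isometry) sigma^2 * int_0^t exp(-2 theta (t - s)) ds = sigma^2 * (1 - exp(-2 theta t)) / (2 theta), independent of x_0.
With theta = 1/5, sigma = 6:
  Var(X_t) = (6)^2 * (1 - exp(-2*1/5 t)) / (2 * 1/5) = 90 - 90*exp(-2*t/5).
As t -> infinity, exp(-2*1/5 t) -> 0, so the stationary variance is sigma^2 / (2 theta) = 90.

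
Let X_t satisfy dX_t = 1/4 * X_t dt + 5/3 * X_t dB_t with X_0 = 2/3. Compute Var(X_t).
Var(X_t) = 4*(exp(25*t/9) - 1)*exp(t/2)/9

For GBM dX = mu X dt + sigma X dB with X_0 = x_0, apply Itô to Y = log X: dY = (mu - sigma^2/2) dt + sigma dB, so Y_t = log(x_0) + (mu - sigma^2/2) t + sigma B_t and hence X_t = x_0 * exp((mu - sigma^2/2) t + sigma B_t).
With mu = 1/4, sigma = 5/3, x_0 = 2/3, this gives:
  X_t = 2/3 * exp((-41/36) * t + (5/3) * B_t).
Since sigma*B_t ~ Normal(0, sigma^2 t), E[exp(sigma*B_t)] = exp(sigma^2 t / 2); so E[X_t] = x_0 * exp((mu - sigma^2/2) t) * exp(sigma^2 t / 2) = x_0 * exp(mu t) = 2*exp(t/4)/3.
Var(X_t) = E[X_t^2] - (E[X_t])^2 = x_0^2 * exp(2 mu t) * (exp(sigma^2 t) - 1) = 4*(exp(25*t/9) - 1)*exp(t/2)/9.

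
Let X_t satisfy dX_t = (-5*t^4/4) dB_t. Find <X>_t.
<X>_t = 25*t^9/144

For an Itô process dX_t = a(t) dt + b(t) dB_t, the quadratic variation is <X>_t = int_0^t b(s)^2 ds (the drift term does not contribute). Here b(s) = -5*s^4/4, so
  b(s)^2 = 25*s^8/16.
Integrating from 0 to t:
  <X>_t = int_0^t (25*s^8/16) ds = 25*t^9/144.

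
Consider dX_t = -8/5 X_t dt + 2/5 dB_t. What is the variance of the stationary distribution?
lim Var(X_t) = 1/20

The OU SDE dX = -theta X dt + sigma dB admits the integrating factor exp(theta t): d(exp(theta t) X_t) = sigma exp(theta t) dB_t. Integrating from 0 to t gives X_t = x_0 * exp(-theta t) + sigma * int_0^t exp(-theta (t-s)) dB_s for any initial x_0. The Itô integral has variance (by the Itô isometry) sigma^2 * int_0^t exp(-2 theta (t - s)) ds = sigma^2 * (1 - exp(-2 theta t)) / (2 theta), independent of x_0.
With theta = 8/5, sigma = 2/5:
  Var(X_t) = (2/5)^2 * (1 - exp(-2*8/5 t)) / (2 * 8/5) = 1/20 - exp(-16*t/5)/20.
As t -> infinity, exp(-2*8/5 t) -> 0, so the stationary variance is sigma^2 / (2 theta) = 1/20.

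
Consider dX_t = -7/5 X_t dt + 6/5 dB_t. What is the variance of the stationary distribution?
lim Var(X_t) = 18/35

The OU SDE dX = -theta X dt + sigma dB admits the integrating factor exp(theta t): d(exp(theta t) X_t) = sigma exp(theta t) dB_t. Integrating from 0 to t gives X_t = x_0 * exp(-theta t) + sigma * int_0^t exp(-theta (t-s)) dB_s for any initial x_0. The Itô integral has variance (by the Itô isometry) sigma^2 * int_0^t exp(-2 theta (t - s)) ds = sigma^2 * (1 - exp(-2 theta t)) / (2 theta), independent of x_0.
With theta = 7/5, sigma = 6/5:
  Var(X_t) = (6/5)^2 * (1 - exp(-2*7/5 t)) / (2 * 7/5) = 18/35 - 18*exp(-14*t/5)/35.
As t -> infinity, exp(-2*7/5 t) -> 0, so the stationary variance is sigma^2 / (2 theta) = 18/35.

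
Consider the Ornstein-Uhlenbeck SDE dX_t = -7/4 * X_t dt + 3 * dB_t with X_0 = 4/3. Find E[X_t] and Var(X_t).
E[X_t] = 4*exp(-7*t/4)/3; Var(X_t) = 18/7 - 18*exp(-7*t/2)/7

The OU SDE dX = -theta X dt + sigma dB admits the integrating factor exp(theta t): d(exp(theta t) X_t) = sigma exp(theta t) dB_t. Integrating from 0 to t:
  X_t = x_0 * exp(-theta t) + sigma * int_0^t exp(-theta (t-s)) dB_s.
The Itô integral has mean 0 and (by the Itô isometry) variance sigma^2 * int_0^t exp(-2 theta (t - s)) ds = sigma^2 * (1 - exp(-2 theta t)) / (2 theta).
With theta = 7/4, sigma = 3, x_0 = 4/3:
  E[X_t] = 4/3 * exp(-7/4 t) = 4*exp(-7*t/4)/3
  Var(X_t) = (3)^2 * (1 - exp(-2*7/4 t)) / (2 * 7/4) = 18/7 - 18*exp(-7*t/2)/7.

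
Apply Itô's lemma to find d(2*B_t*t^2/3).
d(2*B_t*t^2/3) = (4*B_t*t/3) dt + (2*t^2/3) dB_t

Itô's formula for f(t, x): d f(t, B_t) = (f_t + (1/2) f_xx) dt + f_x dB_t. Compute partials of f(t, x) = 2*t^2*x/3:
  f_t(t,x)  = 4*t*x/3
  f_x(t,x)  = 2*t^2/3
  f_xx(t,x) = 0
Assemble drift = f_t + (1/2) f_xx = 4*t*x/3 and diffusion = f_x = 2*t^2/3. Substituting x = B_t:
  d(2*B_t*t^2/3) = (4*B_t*t/3) dt + (2*t^2/3) dB_t.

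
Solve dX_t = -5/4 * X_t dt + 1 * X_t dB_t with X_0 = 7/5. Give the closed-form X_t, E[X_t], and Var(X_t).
X_t = 7/5 * exp((-7/4) t + (1) B_t); E[X_t] = 7*exp(-5*t/4)/5; Var(X_t) = (49*exp(t) - 49)*exp(-5*t/2)/25

For GBM dX = mu X dt + sigma X dB with X_0 = x_0, apply Itô to Y = log X: dY = (mu - sigma^2/2) dt + sigma dB, so Y_t = log(x_0) + (mu - sigma^2/2) t + sigma B_t and hence X_t = x_0 * exp((mu - sigma^2/2) t + sigma B_t).
With mu = -5/4, sigma = 1, x_0 = 7/5, this gives:
  X_t = 7/5 * exp((-7/4) * t + (1) * B_t).
Since sigma*B_t ~ Normal(0, sigma^2 t), E[exp(sigma*B_t)] = exp(sigma^2 t / 2); so E[X_t] = x_0 * exp((mu - sigma^2/2) t) * exp(sigma^2 t / 2) = x_0 * exp(mu t) = 7*exp(-5*t/4)/5.
Var(X_t) = E[X_t^2] - (E[X_t])^2 = x_0^2 * exp(2 mu t) * (exp(sigma^2 t) - 1) = (49*exp(t) - 49)*exp(-5*t/2)/25.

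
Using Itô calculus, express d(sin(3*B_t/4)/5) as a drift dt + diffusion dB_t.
d(sin(3*B_t/4)/5) = (-9*sin(3*B_t/4)/160) dt + (3*cos(3*B_t/4)/20) dB_t

Itô's formula for f(B_t) gives d f(B_t) = f'(B_t) dB_t + (1/2) f''(B_t) dt. Compute derivatives of f(x) = sin(3*x/4)/5:
  f'(x)  = 3*cos(3*x/4)/20
  f''(x) = -9*sin(3*x/4)/80
Substitute x = B_t and multiply the f'' term by 1/2:
  drift     = (1/2) * (-9*sin(3*x/4)/80) evaluated at B_t = -9*sin(3*B_t/4)/160
  diffusion = (3*cos(3*x/4)/20) evaluated at B_t = 3*cos(3*B_t/4)/20
Therefore d(sin(3*B_t/4)/5) = (-9*sin(3*B_t/4)/160) dt + (3*cos(3*B_t/4)/20) dB_t.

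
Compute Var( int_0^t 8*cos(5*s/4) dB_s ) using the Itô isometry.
Var = 32*t + 64*sin(5*t/2)/5

The Itô integral of a deterministic integrand f(s) has mean 0 because each increment f(s) * (B_{s+ds} - B_s) has mean 0. By the Itô isometry:
  Var( int_0^t f(s) dB_s ) = E[ (int_0^t f(s) dB_s)^2 ] = int_0^t f(s)^2 ds.
Here f(s) = 8*cos(5*s/4), so f(s)^2 = 64*cos(5*s/4)^2. Integrate:
  int_0^t (64*cos(5*s/4)^2) ds = 32*t + 64*sin(5*t/2)/5.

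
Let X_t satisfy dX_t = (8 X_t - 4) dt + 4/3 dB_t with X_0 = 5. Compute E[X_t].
E[X_t] = 9*exp(8*t)/2 + 1/2

Taking expectations and using E[dB_t] = 0, the mean m(t) = E[X_t] satisfies the ODE m'(t) = a m(t) + b with m(0) = x_0. With a = 8, b = -4, x_0 = 5, the solution is
  m(t) = x_0 * exp(a t) + (b/a) * (exp(a t) - 1)
       = 5 * exp(8 t) + ((-4)/8) * (exp(8 t) - 1)
       = 9*exp(8*t)/2 + 1/2.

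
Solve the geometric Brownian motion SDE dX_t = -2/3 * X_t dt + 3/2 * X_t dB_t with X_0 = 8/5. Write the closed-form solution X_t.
X_t = 8/5 * exp((-43/24) * t + (3/2) * B_t)

For GBM dX = mu X dt + sigma X dB with X_0 = x_0, apply Itô to Y = log X: dY = (mu - sigma^2/2) dt + sigma dB, so Y_t = log(x_0) + (mu - sigma^2/2) t + sigma B_t and hence X_t = x_0 * exp((mu - sigma^2/2) t + sigma B_t).
With mu = -2/3, sigma = 3/2, x_0 = 8/5, this gives:
  X_t = 8/5 * exp((-43/24) * t + (3/2) * B_t).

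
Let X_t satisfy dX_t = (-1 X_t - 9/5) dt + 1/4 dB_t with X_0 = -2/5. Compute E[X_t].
E[X_t] = -9/5 + 7*exp(-t)/5

Taking expectations and using E[dB_t] = 0, the mean m(t) = E[X_t] satisfies the ODE m'(t) = a m(t) + b with m(0) = x_0. With a = -1, b = -9/5, x_0 = -2/5, the solution is
  m(t) = x_0 * exp(a t) + (b/a) * (exp(a t) - 1)
       = (-2/5) * exp((-1) t) + ((-9/5)/(-1)) * (exp((-1) t) - 1)
       = -9/5 + 7*exp(-t)/5.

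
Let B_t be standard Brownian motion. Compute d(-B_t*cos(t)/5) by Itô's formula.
d(-B_t*cos(t)/5) = (B_t*sin(t)/5) dt + (-cos(t)/5) dB_t

Itô's formula for f(t, x): d f(t, B_t) = (f_t + (1/2) f_xx) dt + f_x dB_t. Compute partials of f(t, x) = -x*cos(t)/5:
  f_t(t,x)  = x*sin(t)/5
  f_x(t,x)  = -cos(t)/5
  f_xx(t,x) = 0
Assemble drift = f_t + (1/2) f_xx = x*sin(t)/5 and diffusion = f_x = -cos(t)/5. Substituting x = B_t:
  d(-B_t*cos(t)/5) = (B_t*sin(t)/5) dt + (-cos(t)/5) dB_t.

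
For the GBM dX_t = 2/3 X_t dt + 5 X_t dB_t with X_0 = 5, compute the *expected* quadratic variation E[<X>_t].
E[<X>_t] = 1875*exp(79*t/3)/79 - 1875/79

<X>_t = int_0^t (5 * X_s)^2 ds. Taking expectation inside the integral: E[<X>_t] = 5^2 * int_0^t E[X_s^2] ds. For GBM, E[X_s^2] = x_0^2 * exp((2 mu + sigma^2) s). Integrating:
  E[<X>_t] = 5^2 * 5^2 * (exp((2*(2/3) + 5^2) t) - 1) / (2*(2/3) + 5^2)
           = 5^2 * 5^2 * (exp((79/3) t) - 1) / (79/3) = 1875*exp(79*t/3)/79 - 1875/79.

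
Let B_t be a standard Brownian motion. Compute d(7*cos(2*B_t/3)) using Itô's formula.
d(7*cos(2*B_t/3)) = (-14*cos(2*B_t/3)/9) dt + (-14*sin(2*B_t/3)/3) dB_t

Itô's formula for f(B_t) gives d f(B_t) = f'(B_t) dB_t + (1/2) f''(B_t) dt. Compute derivatives of f(x) = 7*cos(2*x/3):
  f'(x)  = -14*sin(2*x/3)/3
  f''(x) = -28*cos(2*x/3)/9
Substitute x = B_t and multiply the f'' term by 1/2:
  drift     = (1/2) * (-28*cos(2*x/3)/9) evaluated at B_t = -14*cos(2*B_t/3)/9
  diffusion = (-14*sin(2*x/3)/3) evaluated at B_t = -14*sin(2*B_t/3)/3
Therefore d(7*cos(2*B_t/3)) = (-14*cos(2*B_t/3)/9) dt + (-14*sin(2*B_t/3)/3) dB_t.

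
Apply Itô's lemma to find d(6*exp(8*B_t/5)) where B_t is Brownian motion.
d(6*exp(8*B_t/5)) = (192*exp(8*B_t/5)/25) dt + (48*exp(8*B_t/5)/5) dB_t

Itô's formula for f(B_t) gives d f(B_t) = f'(B_t) dB_t + (1/2) f''(B_t) dt. Compute derivatives of f(x) = 6*exp(8*x/5):
  f'(x)  = 48*exp(8*x/5)/5
  f''(x) = 384*exp(8*x/5)/25
Substitute x = B_t and multiply the f'' term by 1/2:
  drift     = (1/2) * (384*exp(8*x/5)/25) evaluated at B_t = 192*exp(8*B_t/5)/25
  diffusion = (48*exp(8*x/5)/5) evaluated at B_t = 48*exp(8*B_t/5)/5
Therefore d(6*exp(8*B_t/5)) = (192*exp(8*B_t/5)/25) dt + (48*exp(8*B_t/5)/5) dB_t.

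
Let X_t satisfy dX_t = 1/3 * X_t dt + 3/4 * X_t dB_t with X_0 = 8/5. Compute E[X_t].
E[X_t] = 8*exp(t/3)/5

For GBM dX = mu X dt + sigma X dB with X_0 = x_0, apply Itô to Y = log X: dY = (mu - sigma^2/2) dt + sigma dB, so Y_t = log(x_0) + (mu - sigma^2/2) t + sigma B_t and hence X_t = x_0 * exp((mu - sigma^2/2) t + sigma B_t).
With mu = 1/3, sigma = 3/4, x_0 = 8/5, this gives:
  X_t = 8/5 * exp((5/96) * t + (3/4) * B_t).
Since sigma*B_t ~ Normal(0, sigma^2 t), E[exp(sigma*B_t)] = exp(sigma^2 t / 2); so E[X_t] = x_0 * exp((mu - sigma^2/2) t) * exp(sigma^2 t / 2) = x_0 * exp(mu t) = 8*exp(t/3)/5.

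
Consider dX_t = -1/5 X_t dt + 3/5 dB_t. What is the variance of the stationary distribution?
lim Var(X_t) = 9/10

The OU SDE dX = -theta X dt + sigma dB admits the integrating factor exp(theta t): d(exp(theta t) X_t) = sigma exp(theta t) dB_t. Integrating from 0 to t gives X_t = x_0 * exp(-theta t) + sigma * int_0^t exp(-theta (t-s)) dB_s for any initial x_0. The Itô integral has variance (by the Itô isometry) sigma^2 * int_0^t exp(-2 theta (t - s)) ds = sigma^2 * (1 - exp(-2 theta t)) / (2 theta), independent of x_0.
With theta = 1/5, sigma = 3/5:
  Var(X_t) = (3/5)^2 * (1 - exp(-2*1/5 t)) / (2 * 1/5) = 9/10 - 9*exp(-2*t/5)/10.
As t -> infinity, exp(-2*1/5 t) -> 0, so the stationary variance is sigma^2 / (2 theta) = 9/10.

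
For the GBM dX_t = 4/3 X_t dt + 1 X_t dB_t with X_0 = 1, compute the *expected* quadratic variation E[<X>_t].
E[<X>_t] = 3*exp(11*t/3)/11 - 3/11

<X>_t = int_0^t (1 * X_s)^2 ds. Taking expectation inside the integral: E[<X>_t] = 1^2 * int_0^t E[X_s^2] ds. For GBM, E[X_s^2] = x_0^2 * exp((2 mu + sigma^2) s). Integrating:
  E[<X>_t] = 1^2 * 1^2 * (exp((2*(4/3) + 1^2) t) - 1) / (2*(4/3) + 1^2)
           = 1^2 * 1^2 * (exp((11/3) t) - 1) / (11/3) = 3*exp(11*t/3)/11 - 3/11.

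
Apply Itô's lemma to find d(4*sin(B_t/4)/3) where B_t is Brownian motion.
d(4*sin(B_t/4)/3) = (-sin(B_t/4)/24) dt + (cos(B_t/4)/3) dB_t

Itô's formula for f(B_t) gives d f(B_t) = f'(B_t) dB_t + (1/2) f''(B_t) dt. Compute derivatives of f(x) = 4*sin(x/4)/3:
  f'(x)  = cos(x/4)/3
  f''(x) = -sin(x/4)/12
Substitute x = B_t and multiply the f'' term by 1/2:
  drift     = (1/2) * (-sin(x/4)/12) evaluated at B_t = -sin(B_t/4)/24
  diffusion = (cos(x/4)/3) evaluated at B_t = cos(B_t/4)/3
Therefore d(4*sin(B_t/4)/3) = (-sin(B_t/4)/24) dt + (cos(B_t/4)/3) dB_t.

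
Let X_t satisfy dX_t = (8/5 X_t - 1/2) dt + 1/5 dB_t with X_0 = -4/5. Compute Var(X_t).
Var(X_t) = exp(16*t/5)/80 - 1/80

The variance V(t) = Var(X_t) satisfies V'(t) = 2 a V(t) + c^2 with V(0) = 0 (drift coefficient is linear in X, diffusion is constant). With a = 8/5, c = 1/5, the solution is
  V(t) = (c^2 / (2 a)) * (exp(2 a t) - 1)
       = ((1/5)^2 / (2*(8/5))) * (exp((16/5) t) - 1)
       = exp(16*t/5)/80 - 1/80.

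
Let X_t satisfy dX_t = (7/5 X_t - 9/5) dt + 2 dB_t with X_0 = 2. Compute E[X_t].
E[X_t] = 5*exp(7*t/5)/7 + 9/7

Taking expectations and using E[dB_t] = 0, the mean m(t) = E[X_t] satisfies the ODE m'(t) = a m(t) + b with m(0) = x_0. With a = 7/5, b = -9/5, x_0 = 2, the solution is
  m(t) = x_0 * exp(a t) + (b/a) * (exp(a t) - 1)
       = 2 * exp((7/5) t) + ((-9/5)/(7/5)) * (exp((7/5) t) - 1)
       = 5*exp(7*t/5)/7 + 9/7.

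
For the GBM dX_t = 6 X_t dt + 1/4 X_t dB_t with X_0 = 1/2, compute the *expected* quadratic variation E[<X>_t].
E[<X>_t] = exp(193*t/16)/772 - 1/772

<X>_t = int_0^t ((1/4) * X_s)^2 ds. Taking expectation inside the integral: E[<X>_t] = (1/4)^2 * int_0^t E[X_s^2] ds. For GBM, E[X_s^2] = x_0^2 * exp((2 mu + sigma^2) s). Integrating:
  E[<X>_t] = (1/4)^2 * (1/2)^2 * (exp((2*6 + (1/4)^2) t) - 1) / (2*6 + (1/4)^2)
           = (1/4)^2 * (1/2)^2 * (exp((193/16) t) - 1) / (193/16) = exp(193*t/16)/772 - 1/772.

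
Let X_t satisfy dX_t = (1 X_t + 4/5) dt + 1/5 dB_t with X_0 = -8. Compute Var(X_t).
Var(X_t) = exp(2*t)/50 - 1/50

The variance V(t) = Var(X_t) satisfies V'(t) = 2 a V(t) + c^2 with V(0) = 0 (drift coefficient is linear in X, diffusion is constant). With a = 1, c = 1/5, the solution is
  V(t) = (c^2 / (2 a)) * (exp(2 a t) - 1)
       = ((1/5)^2 / (2*1)) * (exp(2 t) - 1)
       = exp(2*t)/50 - 1/50.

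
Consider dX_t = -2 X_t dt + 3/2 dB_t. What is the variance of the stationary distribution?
lim Var(X_t) = 9/16

The OU SDE dX = -theta X dt + sigma dB admits the integrating factor exp(theta t): d(exp(theta t) X_t) = sigma exp(theta t) dB_t. Integrating from 0 to t gives X_t = x_0 * exp(-theta t) + sigma * int_0^t exp(-theta (t-s)) dB_s for any initial x_0. The Itô integral has variance (by the Itô isometry) sigma^2 * int_0^t exp(-2 theta (t - s)) ds = sigma^2 * (1 - exp(-2 theta t)) / (2 theta), independent of x_0.
With theta = 2, sigma = 3/2:
  Var(X_t) = (3/2)^2 * (1 - exp(-2*2 t)) / (2 * 2) = 9/16 - 9*exp(-4*t)/16.
As t -> infinity, exp(-2*2 t) -> 0, so the stationary variance is sigma^2 / (2 theta) = 9/16.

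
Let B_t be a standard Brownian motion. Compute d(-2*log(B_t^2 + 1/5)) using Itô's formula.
d(-2*log(B_t^2 + 1/5)) = (10*(5*B_t^2 - 1)/(5*B_t^2 + 1)^2) dt + (-20*B_t/(5*B_t^2 + 1)) dB_t

Itô's formula for f(B_t) gives d f(B_t) = f'(B_t) dB_t + (1/2) f''(B_t) dt. Compute derivatives of f(x) = -2*log(x^2 + 1/5):
  f'(x)  = -20*x/(5*x^2 + 1)
  f''(x) = 20*(5*x^2 - 1)/(5*x^2 + 1)^2
Substitute x = B_t and multiply the f'' term by 1/2:
  drift     = (1/2) * (20*(5*x^2 - 1)/(5*x^2 + 1)^2) evaluated at B_t = 10*(5*B_t^2 - 1)/(5*B_t^2 + 1)^2
  diffusion = (-20*x/(5*x^2 + 1)) evaluated at B_t = -20*B_t/(5*B_t^2 + 1)
Therefore d(-2*log(B_t^2 + 1/5)) = (10*(5*B_t^2 - 1)/(5*B_t^2 + 1)^2) dt + (-20*B_t/(5*B_t^2 + 1)) dB_t.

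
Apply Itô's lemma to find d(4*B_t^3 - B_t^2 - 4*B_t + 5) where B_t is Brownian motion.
d(4*B_t^3 - B_t^2 - 4*B_t + 5) = (12*B_t - 1) dt + (12*B_t^2 - 2*B_t - 4) dB_t

Itô's formula for f(B_t) gives d f(B_t) = f'(B_t) dB_t + (1/2) f''(B_t) dt. Compute derivatives of f(x) = 4*x^3 - x^2 - 4*x + 5:
  f'(x)  = 12*x^2 - 2*x - 4
  f''(x) = 24*x - 2
Substitute x = B_t and multiply the f'' term by 1/2:
  drift     = (1/2) * (24*x - 2) evaluated at B_t = 12*B_t - 1
  diffusion = (12*x^2 - 2*x - 4) evaluated at B_t = 12*B_t^2 - 2*B_t - 4
Therefore d(4*B_t^3 - B_t^2 - 4*B_t + 5) = (12*B_t - 1) dt + (12*B_t^2 - 2*B_t - 4) dB_t.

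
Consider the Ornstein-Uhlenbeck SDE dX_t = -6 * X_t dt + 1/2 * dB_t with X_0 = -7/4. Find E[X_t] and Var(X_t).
E[X_t] = -7*exp(-6*t)/4; Var(X_t) = 1/48 - exp(-12*t)/48

The OU SDE dX = -theta X dt + sigma dB admits the integrating factor exp(theta t): d(exp(theta t) X_t) = sigma exp(theta t) dB_t. Integrating from 0 to t:
  X_t = x_0 * exp(-theta t) + sigma * int_0^t exp(-theta (t-s)) dB_s.
The Itô integral has mean 0 and (by the Itô isometry) variance sigma^2 * int_0^t exp(-2 theta (t - s)) ds = sigma^2 * (1 - exp(-2 theta t)) / (2 theta).
With theta = 6, sigma = 1/2, x_0 = -7/4:
  E[X_t] = -7/4 * exp(-6 t) = -7*exp(-6*t)/4
  Var(X_t) = (1/2)^2 * (1 - exp(-2*6 t)) / (2 * 6) = 1/48 - exp(-12*t)/48.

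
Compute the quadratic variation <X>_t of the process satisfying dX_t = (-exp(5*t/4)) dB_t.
<X>_t = 2*exp(5*t/2)/5 - 2/5

For an Itô process dX_t = a(t) dt + b(t) dB_t, the quadratic variation is <X>_t = int_0^t b(s)^2 ds (the drift term does not contribute). Here b(s) = -exp(5*s/4), so
  b(s)^2 = exp(5*s/2).
Integrating from 0 to t:
  <X>_t = int_0^t (exp(5*s/2)) ds = 2*exp(5*t/2)/5 - 2/5.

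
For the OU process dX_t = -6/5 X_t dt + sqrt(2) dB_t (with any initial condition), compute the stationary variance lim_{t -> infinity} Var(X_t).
lim Var(X_t) = 5/6

The OU SDE dX = -theta X dt + sigma dB admits the integrating factor exp(theta t): d(exp(theta t) X_t) = sigma exp(theta t) dB_t. Integrating from 0 to t gives X_t = x_0 * exp(-theta t) + sigma * int_0^t exp(-theta (t-s)) dB_s for any initial x_0. The Itô integral has variance (by the Itô isometry) sigma^2 * int_0^t exp(-2 theta (t - s)) ds = sigma^2 * (1 - exp(-2 theta t)) / (2 theta), independent of x_0.
With theta = 6/5, sigma = sqrt(2):
  Var(X_t) = (sqrt(2))^2 * (1 - exp(-2*6/5 t)) / (2 * 6/5) = 5/6 - 5*exp(-12*t/5)/6.
As t -> infinity, exp(-2*6/5 t) -> 0, so the stationary variance is sigma^2 / (2 theta) = 5/6.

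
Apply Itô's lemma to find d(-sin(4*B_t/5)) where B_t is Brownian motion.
d(-sin(4*B_t/5)) = (8*sin(4*B_t/5)/25) dt + (-4*cos(4*B_t/5)/5) dB_t

Itô's formula for f(B_t) gives d f(B_t) = f'(B_t) dB_t + (1/2) f''(B_t) dt. Compute derivatives of f(x) = -sin(4*x/5):
  f'(x)  = -4*cos(4*x/5)/5
  f''(x) = 16*sin(4*x/5)/25
Substitute x = B_t and multiply the f'' term by 1/2:
  drift     = (1/2) * (16*sin(4*x/5)/25) evaluated at B_t = 8*sin(4*B_t/5)/25
  diffusion = (-4*cos(4*x/5)/5) evaluated at B_t = -4*cos(4*B_t/5)/5
Therefore d(-sin(4*B_t/5)) = (8*sin(4*B_t/5)/25) dt + (-4*cos(4*B_t/5)/5) dB_t.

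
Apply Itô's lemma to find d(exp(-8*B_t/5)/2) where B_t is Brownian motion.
d(exp(-8*B_t/5)/2) = (16*exp(-8*B_t/5)/25) dt + (-4*exp(-8*B_t/5)/5) dB_t

Itô's formula for f(B_t) gives d f(B_t) = f'(B_t) dB_t + (1/2) f''(B_t) dt. Compute derivatives of f(x) = exp(-8*x/5)/2:
  f'(x)  = -4*exp(-8*x/5)/5
  f''(x) = 32*exp(-8*x/5)/25
Substitute x = B_t and multiply the f'' term by 1/2:
  drift     = (1/2) * (32*exp(-8*x/5)/25) evaluated at B_t = 16*exp(-8*B_t/5)/25
  diffusion = (-4*exp(-8*x/5)/5) evaluated at B_t = -4*exp(-8*B_t/5)/5
Therefore d(exp(-8*B_t/5)/2) = (16*exp(-8*B_t/5)/25) dt + (-4*exp(-8*B_t/5)/5) dB_t.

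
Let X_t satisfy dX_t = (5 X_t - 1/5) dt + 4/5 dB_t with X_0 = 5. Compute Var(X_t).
Var(X_t) = 8*exp(10*t)/125 - 8/125

The variance V(t) = Var(X_t) satisfies V'(t) = 2 a V(t) + c^2 with V(0) = 0 (drift coefficient is linear in X, diffusion is constant). With a = 5, c = 4/5, the solution is
  V(t) = (c^2 / (2 a)) * (exp(2 a t) - 1)
       = ((4/5)^2 / (2*5)) * (exp(10 t) - 1)
       = 8*exp(10*t)/125 - 8/125.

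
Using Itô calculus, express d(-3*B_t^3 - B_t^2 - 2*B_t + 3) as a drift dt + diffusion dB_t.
d(-3*B_t^3 - B_t^2 - 2*B_t + 3) = (-9*B_t - 1) dt + (-9*B_t^2 - 2*B_t - 2) dB_t

Itô's formula for f(B_t) gives d f(B_t) = f'(B_t) dB_t + (1/2) f''(B_t) dt. Compute derivatives of f(x) = -3*x^3 - x^2 - 2*x + 3:
  f'(x)  = -9*x^2 - 2*x - 2
  f''(x) = -18*x - 2
Substitute x = B_t and multiply the f'' term by 1/2:
  drift     = (1/2) * (-18*x - 2) evaluated at B_t = -9*B_t - 1
  diffusion = (-9*x^2 - 2*x - 2) evaluated at B_t = -9*B_t^2 - 2*B_t - 2
Therefore d(-3*B_t^3 - B_t^2 - 2*B_t + 3) = (-9*B_t - 1) dt + (-9*B_t^2 - 2*B_t - 2) dB_t.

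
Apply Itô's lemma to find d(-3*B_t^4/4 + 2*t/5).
d(-3*B_t^4/4 + 2*t/5) = (2/5 - 9*B_t^2/2) dt + (-3*B_t^3) dB_t

Itô's formula for f(t, x): d f(t, B_t) = (f_t + (1/2) f_xx) dt + f_x dB_t. Compute partials of f(t, x) = 2*t/5 - 3*x^4/4:
  f_t(t,x)  = 2/5
  f_x(t,x)  = -3*x^3
  f_xx(t,x) = -9*x^2
Assemble drift = f_t + (1/2) f_xx = 2/5 - 9*x^2/2 and diffusion = f_x = -3*x^3. Substituting x = B_t:
  d(-3*B_t^4/4 + 2*t/5) = (2/5 - 9*B_t^2/2) dt + (-3*B_t^3) dB_t.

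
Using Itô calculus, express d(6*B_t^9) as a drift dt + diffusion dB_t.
d(6*B_t^9) = (216*B_t^7) dt + (54*B_t^8) dB_t

Itô's formula for f(B_t) gives d f(B_t) = f'(B_t) dB_t + (1/2) f''(B_t) dt. Compute derivatives of f(x) = 6*x^9:
  f'(x)  = 54*x^8
  f''(x) = 432*x^7
Substitute x = B_t and multiply the f'' term by 1/2:
  drift     = (1/2) * (432*x^7) evaluated at B_t = 216*B_t^7
  diffusion = (54*x^8) evaluated at B_t = 54*B_t^8
Therefore d(6*B_t^9) = (216*B_t^7) dt + (54*B_t^8) dB_t.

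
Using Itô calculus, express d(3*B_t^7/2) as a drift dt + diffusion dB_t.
d(3*B_t^7/2) = (63*B_t^5/2) dt + (21*B_t^6/2) dB_t

Itô's formula for f(B_t) gives d f(B_t) = f'(B_t) dB_t + (1/2) f''(B_t) dt. Compute derivatives of f(x) = 3*x^7/2:
  f'(x)  = 21*x^6/2
  f''(x) = 63*x^5
Substitute x = B_t and multiply the f'' term by 1/2:
  drift     = (1/2) * (63*x^5) evaluated at B_t = 63*B_t^5/2
  diffusion = (21*x^6/2) evaluated at B_t = 21*B_t^6/2
Therefore d(3*B_t^7/2) = (63*B_t^5/2) dt + (21*B_t^6/2) dB_t.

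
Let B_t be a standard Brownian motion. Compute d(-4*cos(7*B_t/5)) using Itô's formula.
d(-4*cos(7*B_t/5)) = (98*cos(7*B_t/5)/25) dt + (28*sin(7*B_t/5)/5) dB_t

Itô's formula for f(B_t) gives d f(B_t) = f'(B_t) dB_t + (1/2) f''(B_t) dt. Compute derivatives of f(x) = -4*cos(7*x/5):
  f'(x)  = 28*sin(7*x/5)/5
  f''(x) = 196*cos(7*x/5)/25
Substitute x = B_t and multiply the f'' term by 1/2:
  drift     = (1/2) * (196*cos(7*x/5)/25) evaluated at B_t = 98*cos(7*B_t/5)/25
  diffusion = (28*sin(7*x/5)/5) evaluated at B_t = 28*sin(7*B_t/5)/5
Therefore d(-4*cos(7*B_t/5)) = (98*cos(7*B_t/5)/25) dt + (28*sin(7*B_t/5)/5) dB_t.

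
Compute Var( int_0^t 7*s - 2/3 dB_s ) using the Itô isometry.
Var = t*(147*t^2 - 42*t + 4)/9

The Itô integral of a deterministic integrand f(s) has mean 0 because each increment f(s) * (B_{s+ds} - B_s) has mean 0. By the Itô isometry:
  Var( int_0^t f(s) dB_s ) = E[ (int_0^t f(s) dB_s)^2 ] = int_0^t f(s)^2 ds.
Here f(s) = 7*s - 2/3, so f(s)^2 = (21*s - 2)^2/9. Integrate:
  int_0^t ((21*s - 2)^2/9) ds = t*(147*t^2 - 42*t + 4)/9.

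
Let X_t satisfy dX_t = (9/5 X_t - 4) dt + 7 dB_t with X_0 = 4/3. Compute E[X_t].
E[X_t] = 20/9 - 8*exp(9*t/5)/9

Taking expectations and using E[dB_t] = 0, the mean m(t) = E[X_t] satisfies the ODE m'(t) = a m(t) + b with m(0) = x_0. With a = 9/5, b = -4, x_0 = 4/3, the solution is
  m(t) = x_0 * exp(a t) + (b/a) * (exp(a t) - 1)
       = (4/3) * exp((9/5) t) + ((-4)/(9/5)) * (exp((9/5) t) - 1)
       = 20/9 - 8*exp(9*t/5)/9.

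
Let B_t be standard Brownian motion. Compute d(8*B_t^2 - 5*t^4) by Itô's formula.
d(8*B_t^2 - 5*t^4) = (8 - 20*t^3) dt + (16*B_t) dB_t

Itô's formula for f(t, x): d f(t, B_t) = (f_t + (1/2) f_xx) dt + f_x dB_t. Compute partials of f(t, x) = -5*t^4 + 8*x^2:
  f_t(t,x)  = -20*t^3
  f_x(t,x)  = 16*x
  f_xx(t,x) = 16
Assemble drift = f_t + (1/2) f_xx = 8 - 20*t^3 and diffusion = f_x = 16*x. Substituting x = B_t:
  d(8*B_t^2 - 5*t^4) = (8 - 20*t^3) dt + (16*B_t) dB_t.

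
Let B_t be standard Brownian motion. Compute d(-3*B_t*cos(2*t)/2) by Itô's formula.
d(-3*B_t*cos(2*t)/2) = (3*B_t*sin(2*t)) dt + (-3*cos(2*t)/2) dB_t

Itô's formula for f(t, x): d f(t, B_t) = (f_t + (1/2) f_xx) dt + f_x dB_t. Compute partials of f(t, x) = -3*x*cos(2*t)/2:
  f_t(t,x)  = 3*x*sin(2*t)
  f_x(t,x)  = -3*cos(2*t)/2
  f_xx(t,x) = 0
Assemble drift = f_t + (1/2) f_xx = 3*x*sin(2*t) and diffusion = f_x = -3*cos(2*t)/2. Substituting x = B_t:
  d(-3*B_t*cos(2*t)/2) = (3*B_t*sin(2*t)) dt + (-3*cos(2*t)/2) dB_t.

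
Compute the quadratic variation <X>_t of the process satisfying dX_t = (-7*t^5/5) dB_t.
<X>_t = 49*t^11/275

For an Itô process dX_t = a(t) dt + b(t) dB_t, the quadratic variation is <X>_t = int_0^t b(s)^2 ds (the drift term does not contribute). Here b(s) = -7*s^5/5, so
  b(s)^2 = 49*s^10/25.
Integrating from 0 to t:
  <X>_t = int_0^t (49*s^10/25) ds = 49*t^11/275.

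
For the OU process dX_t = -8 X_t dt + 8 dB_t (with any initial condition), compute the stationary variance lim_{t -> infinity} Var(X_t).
lim Var(X_t) = 4

The OU SDE dX = -theta X dt + sigma dB admits the integrating factor exp(theta t): d(exp(theta t) X_t) = sigma exp(theta t) dB_t. Integrating from 0 to t gives X_t = x_0 * exp(-theta t) + sigma * int_0^t exp(-theta (t-s)) dB_s for any initial x_0. The Itô integral has variance (by the Itô isometry) sigma^2 * int_0^t exp(-2 theta (t - s)) ds = sigma^2 * (1 - exp(-2 theta t)) / (2 theta), independent of x_0.
With theta = 8, sigma = 8:
  Var(X_t) = (8)^2 * (1 - exp(-2*8 t)) / (2 * 8) = 4 - 4*exp(-16*t).
As t -> infinity, exp(-2*8 t) -> 0, so the stationary variance is sigma^2 / (2 theta) = 4.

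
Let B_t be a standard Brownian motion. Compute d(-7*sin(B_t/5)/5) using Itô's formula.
d(-7*sin(B_t/5)/5) = (7*sin(B_t/5)/250) dt + (-7*cos(B_t/5)/25) dB_t

Itô's formula for f(B_t) gives d f(B_t) = f'(B_t) dB_t + (1/2) f''(B_t) dt. Compute derivatives of f(x) = -7*sin(x/5)/5:
  f'(x)  = -7*cos(x/5)/25
  f''(x) = 7*sin(x/5)/125
Substitute x = B_t and multiply the f'' term by 1/2:
  drift     = (1/2) * (7*sin(x/5)/125) evaluated at B_t = 7*sin(B_t/5)/250
  diffusion = (-7*cos(x/5)/25) evaluated at B_t = -7*cos(B_t/5)/25
Therefore d(-7*sin(B_t/5)/5) = (7*sin(B_t/5)/250) dt + (-7*cos(B_t/5)/25) dB_t.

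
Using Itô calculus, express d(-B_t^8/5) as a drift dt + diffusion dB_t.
d(-B_t^8/5) = (-28*B_t^6/5) dt + (-8*B_t^7/5) dB_t

Itô's formula for f(B_t) gives d f(B_t) = f'(B_t) dB_t + (1/2) f''(B_t) dt. Compute derivatives of f(x) = -x^8/5:
  f'(x)  = -8*x^7/5
  f''(x) = -56*x^6/5
Substitute x = B_t and multiply the f'' term by 1/2:
  drift     = (1/2) * (-56*x^6/5) evaluated at B_t = -28*B_t^6/5
  diffusion = (-8*x^7/5) evaluated at B_t = -8*B_t^7/5
Therefore d(-B_t^8/5) = (-28*B_t^6/5) dt + (-8*B_t^7/5) dB_t.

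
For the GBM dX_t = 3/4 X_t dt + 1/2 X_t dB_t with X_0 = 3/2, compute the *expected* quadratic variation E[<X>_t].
E[<X>_t] = 9*exp(7*t/4)/28 - 9/28

<X>_t = int_0^t ((1/2) * X_s)^2 ds. Taking expectation inside the integral: E[<X>_t] = (1/2)^2 * int_0^t E[X_s^2] ds. For GBM, E[X_s^2] = x_0^2 * exp((2 mu + sigma^2) s). Integrating:
  E[<X>_t] = (1/2)^2 * (3/2)^2 * (exp((2*(3/4) + (1/2)^2) t) - 1) / (2*(3/4) + (1/2)^2)
           = (1/2)^2 * (3/2)^2 * (exp((7/4) t) - 1) / (7/4) = 9*exp(7*t/4)/28 - 9/28.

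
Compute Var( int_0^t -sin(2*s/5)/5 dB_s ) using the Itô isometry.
Var = t/50 - sin(4*t/5)/40

The Itô integral of a deterministic integrand f(s) has mean 0 because each increment f(s) * (B_{s+ds} - B_s) has mean 0. By the Itô isometry:
  Var( int_0^t f(s) dB_s ) = E[ (int_0^t f(s) dB_s)^2 ] = int_0^t f(s)^2 ds.
Here f(s) = -sin(2*s/5)/5, so f(s)^2 = sin(2*s/5)^2/25. Integrate:
  int_0^t (sin(2*s/5)^2/25) ds = t/50 - sin(4*t/5)/40.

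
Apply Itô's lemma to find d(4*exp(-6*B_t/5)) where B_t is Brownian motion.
d(4*exp(-6*B_t/5)) = (72*exp(-6*B_t/5)/25) dt + (-24*exp(-6*B_t/5)/5) dB_t

Itô's formula for f(B_t) gives d f(B_t) = f'(B_t) dB_t + (1/2) f''(B_t) dt. Compute derivatives of f(x) = 4*exp(-6*x/5):
  f'(x)  = -24*exp(-6*x/5)/5
  f''(x) = 144*exp(-6*x/5)/25
Substitute x = B_t and multiply the f'' term by 1/2:
  drift     = (1/2) * (144*exp(-6*x/5)/25) evaluated at B_t = 72*exp(-6*B_t/5)/25
  diffusion = (-24*exp(-6*x/5)/5) evaluated at B_t = -24*exp(-6*B_t/5)/5
Therefore d(4*exp(-6*B_t/5)) = (72*exp(-6*B_t/5)/25) dt + (-24*exp(-6*B_t/5)/5) dB_t.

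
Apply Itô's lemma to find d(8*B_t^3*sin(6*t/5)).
d(8*B_t^3*sin(6*t/5)) = (24*B_t*(2*B_t^2*cos(6*t/5)/5 + sin(6*t/5))) dt + (24*B_t^2*sin(6*t/5)) dB_t

Itô's formula for f(t, x): d f(t, B_t) = (f_t + (1/2) f_xx) dt + f_x dB_t. Compute partials of f(t, x) = 8*x^3*sin(6*t/5):
  f_t(t,x)  = 48*x^3*cos(6*t/5)/5
  f_x(t,x)  = 24*x^2*sin(6*t/5)
  f_xx(t,x) = 48*x*sin(6*t/5)
Assemble drift = f_t + (1/2) f_xx = 24*x*(2*x^2*cos(6*t/5)/5 + sin(6*t/5)) and diffusion = f_x = 24*x^2*sin(6*t/5). Substituting x = B_t:
  d(8*B_t^3*sin(6*t/5)) = (24*B_t*(2*B_t^2*cos(6*t/5)/5 + sin(6*t/5))) dt + (24*B_t^2*sin(6*t/5)) dB_t.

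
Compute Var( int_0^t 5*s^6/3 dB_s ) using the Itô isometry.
Var = 25*t^13/117

The Itô integral of a deterministic integrand f(s) has mean 0 because each increment f(s) * (B_{s+ds} - B_s) has mean 0. By the Itô isometry:
  Var( int_0^t f(s) dB_s ) = E[ (int_0^t f(s) dB_s)^2 ] = int_0^t f(s)^2 ds.
Here f(s) = 5*s^6/3, so f(s)^2 = 25*s^12/9. Integrate:
  int_0^t (25*s^12/9) ds = 25*t^13/117.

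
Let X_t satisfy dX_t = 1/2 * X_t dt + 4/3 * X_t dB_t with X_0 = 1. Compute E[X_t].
E[X_t] = exp(t/2)

For GBM dX = mu X dt + sigma X dB with X_0 = x_0, apply Itô to Y = log X: dY = (mu - sigma^2/2) dt + sigma dB, so Y_t = log(x_0) + (mu - sigma^2/2) t + sigma B_t and hence X_t = x_0 * exp((mu - sigma^2/2) t + sigma B_t).
With mu = 1/2, sigma = 4/3, x_0 = 1, this gives:
  X_t = 1 * exp((-7/18) * t + (4/3) * B_t).
Since sigma*B_t ~ Normal(0, sigma^2 t), E[exp(sigma*B_t)] = exp(sigma^2 t / 2); so E[X_t] = x_0 * exp((mu - sigma^2/2) t) * exp(sigma^2 t / 2) = x_0 * exp(mu t) = exp(t/2).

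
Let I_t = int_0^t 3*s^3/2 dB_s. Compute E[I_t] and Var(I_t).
E[I_t] = 0; Var(I_t) = 9*t^7/28

The Itô integral of a deterministic integrand f(s) has mean 0 because each increment f(s) * (B_{s+ds} - B_s) has mean 0. By the Itô isometry:
  Var( int_0^t f(s) dB_s ) = E[ (int_0^t f(s) dB_s)^2 ] = int_0^t f(s)^2 ds.
Here f(s) = 3*s^3/2, so f(s)^2 = 9*s^6/4. Integrate:
  int_0^t (9*s^6/4) ds = 9*t^7/28.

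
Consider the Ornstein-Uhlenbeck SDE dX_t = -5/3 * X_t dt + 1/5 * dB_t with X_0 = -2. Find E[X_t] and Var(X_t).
E[X_t] = -2*exp(-5*t/3); Var(X_t) = 3/250 - 3*exp(-10*t/3)/250

The OU SDE dX = -theta X dt + sigma dB admits the integrating factor exp(theta t): d(exp(theta t) X_t) = sigma exp(theta t) dB_t. Integrating from 0 to t:
  X_t = x_0 * exp(-theta t) + sigma * int_0^t exp(-theta (t-s)) dB_s.
The Itô integral has mean 0 and (by the Itô isometry) variance sigma^2 * int_0^t exp(-2 theta (t - s)) ds = sigma^2 * (1 - exp(-2 theta t)) / (2 theta).
With theta = 5/3, sigma = 1/5, x_0 = -2:
  E[X_t] = -2 * exp(-5/3 t) = -2*exp(-5*t/3)
  Var(X_t) = (1/5)^2 * (1 - exp(-2*5/3 t)) / (2 * 5/3) = 3/250 - 3*exp(-10*t/3)/250.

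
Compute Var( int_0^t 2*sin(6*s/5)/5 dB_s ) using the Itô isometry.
Var = 2*t/25 - sin(12*t/5)/30

The Itô integral of a deterministic integrand f(s) has mean 0 because each increment f(s) * (B_{s+ds} - B_s) has mean 0. By the Itô isometry:
  Var( int_0^t f(s) dB_s ) = E[ (int_0^t f(s) dB_s)^2 ] = int_0^t f(s)^2 ds.
Here f(s) = 2*sin(6*s/5)/5, so f(s)^2 = 4*sin(6*s/5)^2/25. Integrate:
  int_0^t (4*sin(6*s/5)^2/25) ds = 2*t/25 - sin(12*t/5)/30.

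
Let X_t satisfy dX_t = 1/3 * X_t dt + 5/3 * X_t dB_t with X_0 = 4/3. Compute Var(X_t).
Var(X_t) = 16*(exp(25*t/9) - 1)*exp(2*t/3)/9

For GBM dX = mu X dt + sigma X dB with X_0 = x_0, apply Itô to Y = log X: dY = (mu - sigma^2/2) dt + sigma dB, so Y_t = log(x_0) + (mu - sigma^2/2) t + sigma B_t and hence X_t = x_0 * exp((mu - sigma^2/2) t + sigma B_t).
With mu = 1/3, sigma = 5/3, x_0 = 4/3, this gives:
  X_t = 4/3 * exp((-19/18) * t + (5/3) * B_t).
Since sigma*B_t ~ Normal(0, sigma^2 t), E[exp(sigma*B_t)] = exp(sigma^2 t / 2); so E[X_t] = x_0 * exp((mu - sigma^2/2) t) * exp(sigma^2 t / 2) = x_0 * exp(mu t) = 4*exp(t/3)/3.
Var(X_t) = E[X_t^2] - (E[X_t])^2 = x_0^2 * exp(2 mu t) * (exp(sigma^2 t) - 1) = 16*(exp(25*t/9) - 1)*exp(2*t/3)/9.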